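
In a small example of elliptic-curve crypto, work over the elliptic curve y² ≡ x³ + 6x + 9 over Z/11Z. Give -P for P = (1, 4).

-(1, 4) = (1, -4 mod 11) = (1, 7).

(1, 7)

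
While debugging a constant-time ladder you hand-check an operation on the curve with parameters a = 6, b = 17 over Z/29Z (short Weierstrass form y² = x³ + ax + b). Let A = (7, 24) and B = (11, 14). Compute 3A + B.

First 3A:
Repeated addition: build up to 3A.
2A: tangent at (7, 24): λ = (3·7² + 6)/(2·24) ≡ 8/19. 19⁻¹ ≡ 26 (mod 29) since 19·26 = 494 ≡ 1, so λ ≡ 8·26 ≡ 5.
  x = λ² - 7 - 7 = 25 - 14 ≡ 11; y = λ·(7 - 11) - 24 ≡ 14. → (11, 14)
3A: (11, 14) + (7, 24). λ = (24 - 14)/(7 - 11) ≡ 10/25 mod 29. 25⁻¹ ≡ 7 (mod 29), so λ ≡ 12.
  x = λ² - 11 - 7 = 144 - 18 ≡ 10; y = λ·(11 - 10) - 14 ≡ 27. → (10, 27)
3A = (10, 27).
Finally 3A + B:
(10, 27) + (11, 14). λ = (14 - 27)/(11 - 10) ≡ 16/1 mod 29. 1⁻¹ ≡ 1 (mod 29), so λ ≡ 16.
  x = λ² - 10 - 11 = 256 - 21 ≡ 3; y = λ·(10 - 3) - 27 ≡ 27. → (3, 27)

(3, 27)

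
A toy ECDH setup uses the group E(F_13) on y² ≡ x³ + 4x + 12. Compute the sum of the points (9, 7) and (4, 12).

(1, 11)

(9, 7) + (4, 12). λ = (12 - 7)/(4 - 9) ≡ 5/8 mod 13. 8⁻¹ ≡ 5 (mod 13), so λ ≡ 12.
  x = λ² - 9 - 4 = 144 - 13 ≡ 1; y = λ·(9 - 1) - 7 ≡ 11. → (1, 11)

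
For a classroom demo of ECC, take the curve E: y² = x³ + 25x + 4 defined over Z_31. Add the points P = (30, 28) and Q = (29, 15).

(17, 17)

(30, 28) + (29, 15). λ = (15 - 28)/(29 - 30) ≡ 18/30 mod 31. 30⁻¹ ≡ 30 (mod 31) since 30·30 = 900 ≡ 1, so λ ≡ 13.
  x = λ² - 30 - 29 = 169 - 59 ≡ 17; y = λ·(30 - 17) - 28 ≡ 17. → (17, 17)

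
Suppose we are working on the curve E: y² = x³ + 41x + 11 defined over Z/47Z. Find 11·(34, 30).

(18, 46)

Write Q = (34, 30).
Repeated addition: build up to 11Q.
2Q: tangent at (34, 30): λ = (3·34² + 41)/(2·30) ≡ 31/13. 13⁻¹ ≡ 29 (mod 47), so λ ≡ 31·29 ≡ 6.
  x = λ² - 34 - 34 = 36 - 68 ≡ 15; y = λ·(34 - 15) - 30 ≡ 37. → (15, 37)
3Q: (15, 37) + (34, 30). λ = (30 - 37)/(34 - 15) ≡ 40/19 mod 47. 19⁻¹ ≡ 5 (mod 47) since 19·5 = 95 ≡ 1, so λ ≡ 12.
  x = λ² - 15 - 34 = 144 - 49 ≡ 1; y = λ·(15 - 1) - 37 ≡ 37. → (1, 37)
4Q: (1, 37) + (34, 30). λ = (30 - 37)/(34 - 1) ≡ 40/33 mod 47. 33⁻¹ ≡ 10 (mod 47), so λ ≡ 24.
  x = λ² - 1 - 34 = 576 - 35 ≡ 24; y = λ·(1 - 24) - 37 ≡ 22. → (24, 22)
5Q: (24, 22) + (34, 30). λ = (30 - 22)/(34 - 24) ≡ 8/10 mod 47. 10⁻¹ ≡ 33 (mod 47), so λ ≡ 29.
  x = λ² - 24 - 34 = 841 - 58 ≡ 31; y = λ·(24 - 31) - 22 ≡ 10. → (31, 10)
6Q: (31, 10) + (34, 30). λ = (30 - 10)/(34 - 31) ≡ 20/3 mod 47. 3⁻¹ ≡ 16 (mod 47) since 3·16 = 48 ≡ 1, so λ ≡ 38.
  x = λ² - 31 - 34 = 1444 - 65 ≡ 16; y = λ·(31 - 16) - 10 ≡ 43. → (16, 43)
7Q: (16, 43) + (34, 30). λ = (30 - 43)/(34 - 16) ≡ 34/18 mod 47. 18⁻¹ ≡ 34 (mod 47) since 18·34 = 612 ≡ 1, so λ ≡ 28.
  x = λ² - 16 - 34 = 784 - 50 ≡ 29; y = λ·(16 - 29) - 43 ≡ 16. → (29, 16)
8Q: (29, 16) + (34, 30). λ = (30 - 16)/(34 - 29) ≡ 14/5 mod 47. 5⁻¹ ≡ 19 (mod 47), so λ ≡ 31.
  x = λ² - 29 - 34 = 961 - 63 ≡ 5; y = λ·(29 - 5) - 16 ≡ 23. → (5, 23)
9Q: (5, 23) + (34, 30). λ = (30 - 23)/(34 - 5) ≡ 7/29 mod 47. 29⁻¹ ≡ 13 (mod 47) since 29·13 = 377 ≡ 1, so λ ≡ 44.
  x = λ² - 5 - 34 = 1936 - 39 ≡ 17; y = λ·(5 - 17) - 23 ≡ 13. → (17, 13)
10Q: (17, 13) + (34, 30). λ = (30 - 13)/(34 - 17) ≡ 17/17 mod 47. 17⁻¹ ≡ 36 (mod 47), so λ ≡ 1.
  x = λ² - 17 - 34 = 1 - 51 ≡ 44; y = λ·(17 - 44) - 13 ≡ 7. → (44, 7)
11Q: (44, 7) + (34, 30). λ = (30 - 7)/(34 - 44) ≡ 23/37 mod 47. 37⁻¹ ≡ 14 (mod 47) since 37·14 = 518 ≡ 1, so λ ≡ 40.
  x = λ² - 44 - 34 = 1600 - 78 ≡ 18; y = λ·(44 - 18) - 7 ≡ 46. → (18, 46)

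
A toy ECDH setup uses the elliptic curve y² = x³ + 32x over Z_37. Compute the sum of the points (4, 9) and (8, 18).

(4, 9) + (8, 18). λ = (18 - 9)/(8 - 4) ≡ 9/4 mod 37. 4⁻¹ ≡ 28 (mod 37) since 4·28 = 112 ≡ 1, so λ ≡ 30.
  x = λ² - 4 - 8 = 900 - 12 ≡ 0; y = λ·(4 - 0) - 9 ≡ 0. → (0, 0)

(0, 0)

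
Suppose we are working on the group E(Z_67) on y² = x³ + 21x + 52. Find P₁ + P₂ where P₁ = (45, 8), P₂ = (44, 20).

(45, 8) + (44, 20). λ = (20 - 8)/(44 - 45) ≡ 12/66 mod 67. 66⁻¹ ≡ 66 (mod 67), so λ ≡ 55.
  x = λ² - 45 - 44 = 3025 - 89 ≡ 55; y = λ·(45 - 55) - 8 ≡ 45. → (55, 45)

(55, 45)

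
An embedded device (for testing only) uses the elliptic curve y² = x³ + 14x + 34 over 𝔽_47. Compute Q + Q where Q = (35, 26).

(32, 16)

tangent at (35, 26): λ = (3·35² + 14)/(2·26) ≡ 23/5. 5⁻¹ ≡ 19 (mod 47), so λ ≡ 23·19 ≡ 14.
  x = λ² - 35 - 35 = 196 - 70 ≡ 32; y = λ·(35 - 32) - 26 ≡ 16. → (32, 16)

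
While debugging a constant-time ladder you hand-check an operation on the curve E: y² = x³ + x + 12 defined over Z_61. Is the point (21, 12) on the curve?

y² = 12² ≡ 22; x³ + 1x + 12 = 9294 ≡ 22 (mod 61). 22 = 22.

yes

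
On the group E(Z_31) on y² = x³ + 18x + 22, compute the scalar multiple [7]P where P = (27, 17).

Repeated addition: build up to 7P.
2P: tangent at (27, 17): λ = (3·27² + 18)/(2·17) ≡ 4/3. 3⁻¹ ≡ 21 (mod 31), so λ ≡ 4·21 ≡ 22.
  x = λ² - 27 - 27 = 484 - 54 ≡ 27; y = λ·(27 - 27) - 17 ≡ 14. → (27, 14)
3P: (27, 14) + (27, 17): same x and y₁ ≡ -y₂, so the sum is the point at infinity.
4P: the point at infinity + (27, 17) = (27, 17) (identity).
5P: tangent at (27, 17): λ = (3·27² + 18)/(2·17) ≡ 4/3. 3⁻¹ ≡ 21 (mod 31), so λ ≡ 4·21 ≡ 22.
  x = λ² - 27 - 27 = 484 - 54 ≡ 27; y = λ·(27 - 27) - 17 ≡ 14. → (27, 14)
6P: (27, 14) + (27, 17): same x and y₁ ≡ -y₂, so the sum is the point at infinity.
7P: the point at infinity + (27, 17) = (27, 17) (identity).

(27, 17)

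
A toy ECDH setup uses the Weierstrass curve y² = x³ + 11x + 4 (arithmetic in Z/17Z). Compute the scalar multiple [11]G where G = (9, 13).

Repeated addition: build up to 11G.
2G: tangent at (9, 13): λ = (3·9² + 11)/(2·13) ≡ 16/9. 9⁻¹ ≡ 2 (mod 17), so λ ≡ 16·2 ≡ 15.
  x = λ² - 9 - 9 = 225 - 18 ≡ 3; y = λ·(9 - 3) - 13 ≡ 9. → (3, 9)
3G: (3, 9) + (9, 13). λ = (13 - 9)/(9 - 3) ≡ 4/6 mod 17. 6⁻¹ ≡ 3 (mod 17) since 6·3 = 18 ≡ 1, so λ ≡ 12.
  x = λ² - 3 - 9 = 144 - 12 ≡ 13; y = λ·(3 - 13) - 9 ≡ 7. → (13, 7)
4G: (13, 7) + (9, 13). λ = (13 - 7)/(9 - 13) ≡ 6/13 mod 17. 13⁻¹ ≡ 4 (mod 17), so λ ≡ 7.
  x = λ² - 13 - 9 = 49 - 22 ≡ 10; y = λ·(13 - 10) - 7 ≡ 14. → (10, 14)
5G: (10, 14) + (9, 13). λ = (13 - 14)/(9 - 10) ≡ 16/16 mod 17. 16⁻¹ ≡ 16 (mod 17), so λ ≡ 1.
  x = λ² - 10 - 9 = 1 - 19 ≡ 16; y = λ·(10 - 16) - 14 ≡ 14. → (16, 14)
6G: (16, 14) + (9, 13). λ = (13 - 14)/(9 - 16) ≡ 16/10 mod 17. 10⁻¹ ≡ 12 (mod 17), so λ ≡ 5.
  x = λ² - 16 - 9 = 25 - 25 ≡ 0; y = λ·(16 - 0) - 14 ≡ 15. → (0, 15)
7G: (0, 15) + (9, 13). λ = (13 - 15)/(9 - 0) ≡ 15/9 mod 17. 9⁻¹ ≡ 2 (mod 17) since 9·2 = 18 ≡ 1, so λ ≡ 13.
  x = λ² - 0 - 9 = 169 - 9 ≡ 7; y = λ·(0 - 7) - 15 ≡ 13. → (7, 13)
8G: (7, 13) + (9, 13). λ = (13 - 13)/(9 - 7) ≡ 0/2 mod 17. 2⁻¹ ≡ 9 (mod 17), so λ ≡ 0.
  x = λ² - 7 - 9 = 0 - 16 ≡ 1; y = λ·(7 - 1) - 13 ≡ 4. → (1, 4)
9G: (1, 4) + (9, 13). λ = (13 - 4)/(9 - 1) ≡ 9/8 mod 17. 8⁻¹ ≡ 15 (mod 17) since 8·15 = 120 ≡ 1, so λ ≡ 16.
  x = λ² - 1 - 9 = 256 - 10 ≡ 8; y = λ·(1 - 8) - 4 ≡ 3. → (8, 3)
10G: (8, 3) + (9, 13). λ = (13 - 3)/(9 - 8) ≡ 10/1 mod 17. 1⁻¹ ≡ 1 (mod 17), so λ ≡ 10.
  x = λ² - 8 - 9 = 100 - 17 ≡ 15; y = λ·(8 - 15) - 3 ≡ 12. → (15, 12)
11G: (15, 12) + (9, 13). λ = (13 - 12)/(9 - 15) ≡ 1/11 mod 17. 11⁻¹ ≡ 14 (mod 17), so λ ≡ 14.
  x = λ² - 15 - 9 = 196 - 24 ≡ 2; y = λ·(15 - 2) - 12 ≡ 0. → (2, 0)

(2, 0)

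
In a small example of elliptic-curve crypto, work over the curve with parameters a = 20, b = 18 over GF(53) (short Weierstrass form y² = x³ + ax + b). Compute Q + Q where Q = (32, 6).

tangent at (32, 6): λ = (3·32² + 20)/(2·6) ≡ 18/12. 12⁻¹ ≡ 31 (mod 53) since 12·31 = 372 ≡ 1, so λ ≡ 18·31 ≡ 28.
  x = λ² - 32 - 32 = 784 - 64 ≡ 31; y = λ·(32 - 31) - 6 ≡ 22. → (31, 22)

(31, 22)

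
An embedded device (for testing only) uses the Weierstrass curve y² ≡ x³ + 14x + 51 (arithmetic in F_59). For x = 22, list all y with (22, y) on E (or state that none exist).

x³ + 14x + 51 = 11007 ≡ 33 (mod 59).
33 is a non-residue mod 59; no y exists.

none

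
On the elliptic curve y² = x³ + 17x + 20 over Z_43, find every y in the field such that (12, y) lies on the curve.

x³ + 17x + 20 = 1952 ≡ 17 (mod 43).
Square roots of 17 mod 43: 19 and 24 (since 19² = 361 ≡ 17).

19, 24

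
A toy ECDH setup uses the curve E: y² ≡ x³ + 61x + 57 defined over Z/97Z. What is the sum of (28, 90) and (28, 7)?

The two points share x = 28 and their y-coordinates satisfy 90 + 7 ≡ 0 (mod 97), so they are inverses. Their sum is O.

O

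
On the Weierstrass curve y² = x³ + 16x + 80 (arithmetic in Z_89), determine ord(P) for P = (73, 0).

2P: (73, 0) + (73, 0): same x and y₁ ≡ -y₂, so the sum is O.
2P = O, so the order is 2.

2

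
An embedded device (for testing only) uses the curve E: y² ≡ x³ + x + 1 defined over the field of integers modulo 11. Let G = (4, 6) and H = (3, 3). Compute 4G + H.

(0, 1)

First 4G:
Double-and-add on 4 = (100)₂. Start with G = (4, 6) for the leading 1-bit.
double: tangent at (4, 6): λ = (3·4² + 1)/(2·6) ≡ 5/1. 1⁻¹ ≡ 1 (mod 11), so λ ≡ 5·1 ≡ 5.
  x = λ² - 4 - 4 = 25 - 8 ≡ 6; y = λ·(4 - 6) - 6 ≡ 6. → (6, 6)
double: tangent at (6, 6): λ = (3·6² + 1)/(2·6) ≡ 10/1. 1⁻¹ ≡ 1 (mod 11), so λ ≡ 10·1 ≡ 10.
  x = λ² - 6 - 6 = 100 - 12 ≡ 0; y = λ·(6 - 0) - 6 ≡ 10. → (0, 10)
4G = (0, 10).
Finally 4G + H:
(0, 10) + (3, 3). λ = (3 - 10)/(3 - 0) ≡ 4/3 mod 11. 3⁻¹ ≡ 4 (mod 11), so λ ≡ 5.
  x = λ² - 0 - 3 = 25 - 3 ≡ 0; y = λ·(0 - 0) - 10 ≡ 1. → (0, 1)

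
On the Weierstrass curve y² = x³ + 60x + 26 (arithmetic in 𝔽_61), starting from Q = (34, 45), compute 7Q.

(50, 32)

Repeated addition: build up to 7Q.
2Q: tangent at (34, 45): λ = (3·34² + 60)/(2·45) ≡ 51/29. 29⁻¹ ≡ 40 (mod 61) since 29·40 = 1160 ≡ 1, so λ ≡ 51·40 ≡ 27.
  x = λ² - 34 - 34 = 729 - 68 ≡ 51; y = λ·(34 - 51) - 45 ≡ 45. → (51, 45)
3Q: (51, 45) + (34, 45). λ = (45 - 45)/(34 - 51) ≡ 0/44 mod 61. 44⁻¹ ≡ 43 (mod 61), so λ ≡ 0.
  x = λ² - 51 - 34 = 0 - 85 ≡ 37; y = λ·(51 - 37) - 45 ≡ 16. → (37, 16)
4Q: (37, 16) + (34, 45). λ = (45 - 16)/(34 - 37) ≡ 29/58 mod 61. 58⁻¹ ≡ 20 (mod 61) since 58·20 = 1160 ≡ 1, so λ ≡ 31.
  x = λ² - 37 - 34 = 961 - 71 ≡ 36; y = λ·(37 - 36) - 16 ≡ 15. → (36, 15)
5Q: (36, 15) + (34, 45). λ = (45 - 15)/(34 - 36) ≡ 30/59 mod 61. 59⁻¹ ≡ 30 (mod 61) since 59·30 = 1770 ≡ 1, so λ ≡ 46.
  x = λ² - 36 - 34 = 2116 - 70 ≡ 33; y = λ·(36 - 33) - 15 ≡ 1. → (33, 1)
6Q: (33, 1) + (34, 45). λ = (45 - 1)/(34 - 33) ≡ 44/1 mod 61. 1⁻¹ ≡ 1 (mod 61), so λ ≡ 44.
  x = λ² - 33 - 34 = 1936 - 67 ≡ 39; y = λ·(33 - 39) - 1 ≡ 40. → (39, 40)
7Q: (39, 40) + (34, 45). λ = (45 - 40)/(34 - 39) ≡ 5/56 mod 61. 56⁻¹ ≡ 12 (mod 61) since 56·12 = 672 ≡ 1, so λ ≡ 60.
  x = λ² - 39 - 34 = 3600 - 73 ≡ 50; y = λ·(39 - 50) - 40 ≡ 32. → (50, 32)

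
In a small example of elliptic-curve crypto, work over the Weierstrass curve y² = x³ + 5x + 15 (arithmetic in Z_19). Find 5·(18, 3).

Write P = (18, 3).
Double-and-add on 5 = (101)₂. Start with P = (18, 3) for the leading 1-bit.
double: tangent at (18, 3): λ = (3·18² + 5)/(2·3) ≡ 8/6. 6⁻¹ ≡ 16 (mod 19), so λ ≡ 8·16 ≡ 14.
  x = λ² - 18 - 18 = 196 - 36 ≡ 8; y = λ·(18 - 8) - 3 ≡ 4. → (8, 4)
double: tangent at (8, 4): λ = (3·8² + 5)/(2·4) ≡ 7/8. 8⁻¹ ≡ 12 (mod 19) since 8·12 = 96 ≡ 1, so λ ≡ 7·12 ≡ 8.
  x = λ² - 8 - 8 = 64 - 16 ≡ 10; y = λ·(8 - 10) - 4 ≡ 18. → (10, 18)
add P: (10, 18) + (18, 3). λ = (3 - 18)/(18 - 10) ≡ 4/8 mod 19. 8⁻¹ ≡ 12 (mod 19), so λ ≡ 10.
  x = λ² - 10 - 18 = 100 - 28 ≡ 15; y = λ·(10 - 15) - 18 ≡ 8. → (15, 8)

(15, 8)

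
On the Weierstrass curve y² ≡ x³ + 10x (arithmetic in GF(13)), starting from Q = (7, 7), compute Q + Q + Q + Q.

O

Repeated addition: build up to 4Q.
2Q: tangent at (7, 7): λ = (3·7² + 10)/(2·7) ≡ 1/1. 1⁻¹ ≡ 1 (mod 13) since 1·1 = 1 ≡ 1, so λ ≡ 1·1 ≡ 1.
  x = λ² - 7 - 7 = 1 - 14 ≡ 0; y = λ·(7 - 0) - 7 ≡ 0. → (0, 0)
3Q: (0, 0) + (7, 7). λ = (7 - 0)/(7 - 0) ≡ 7/7 mod 13. 7⁻¹ ≡ 2 (mod 13), so λ ≡ 1.
  x = λ² - 0 - 7 = 1 - 7 ≡ 7; y = λ·(0 - 7) - 0 ≡ 6. → (7, 6)
4Q: (7, 6) + (7, 7): same x and y₁ ≡ -y₂, so the sum is 𝒪.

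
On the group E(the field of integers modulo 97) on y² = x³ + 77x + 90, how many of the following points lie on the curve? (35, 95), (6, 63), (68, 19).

(35, 95): 95² ≡ 4, rhs ≡ 70 → off.
(6, 63): 63² ≡ 89, rhs ≡ 89 → on.
(68, 19): 19² ≡ 70, rhs ≡ 46 → off.

1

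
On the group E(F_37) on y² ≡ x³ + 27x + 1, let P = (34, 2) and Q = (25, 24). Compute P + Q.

(34, 2) + (25, 24). λ = (24 - 2)/(25 - 34) ≡ 22/28 mod 37. 28⁻¹ ≡ 4 (mod 37), so λ ≡ 14.
  x = λ² - 34 - 25 = 196 - 59 ≡ 26; y = λ·(34 - 26) - 2 ≡ 36. → (26, 36)

(26, 36)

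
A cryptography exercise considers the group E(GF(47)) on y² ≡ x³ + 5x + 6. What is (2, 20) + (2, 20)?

tangent at (2, 20): λ = (3·2² + 5)/(2·20) ≡ 17/40. 40⁻¹ ≡ 20 (mod 47), so λ ≡ 17·20 ≡ 11.
  x = λ² - 2 - 2 = 121 - 4 ≡ 23; y = λ·(2 - 23) - 20 ≡ 31. → (23, 31)

(23, 31)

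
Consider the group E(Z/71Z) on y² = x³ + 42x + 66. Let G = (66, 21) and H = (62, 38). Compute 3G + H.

(65, 33)

First 3G:
Repeated addition: build up to 3G.
2G: tangent at (66, 21): λ = (3·66² + 42)/(2·21) ≡ 46/42. 42⁻¹ ≡ 22 (mod 71), so λ ≡ 46·22 ≡ 18.
  x = λ² - 66 - 66 = 324 - 132 ≡ 50; y = λ·(66 - 50) - 21 ≡ 54. → (50, 54)
3G: (50, 54) + (66, 21). λ = (21 - 54)/(66 - 50) ≡ 38/16 mod 71. 16⁻¹ ≡ 40 (mod 71), so λ ≡ 29.
  x = λ² - 50 - 66 = 841 - 116 ≡ 15; y = λ·(50 - 15) - 54 ≡ 38. → (15, 38)
3G = (15, 38).
Finally 3G + H:
(15, 38) + (62, 38). λ = (38 - 38)/(62 - 15) ≡ 0/47 mod 71. 47⁻¹ ≡ 68 (mod 71), so λ ≡ 0.
  x = λ² - 15 - 62 = 0 - 77 ≡ 65; y = λ·(15 - 65) - 38 ≡ 33. → (65, 33)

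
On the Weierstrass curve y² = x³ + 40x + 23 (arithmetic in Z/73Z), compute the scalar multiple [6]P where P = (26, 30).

Repeated addition: build up to 6P.
2P: tangent at (26, 30): λ = (3·26² + 40)/(2·30) ≡ 24/60. 60⁻¹ ≡ 28 (mod 73), so λ ≡ 24·28 ≡ 15.
  x = λ² - 26 - 26 = 225 - 52 ≡ 27; y = λ·(26 - 27) - 30 ≡ 28. → (27, 28)
3P: (27, 28) + (26, 30). λ = (30 - 28)/(26 - 27) ≡ 2/72 mod 73. 72⁻¹ ≡ 72 (mod 73), so λ ≡ 71.
  x = λ² - 27 - 26 = 5041 - 53 ≡ 24; y = λ·(27 - 24) - 28 ≡ 39. → (24, 39)
4P: (24, 39) + (26, 30). λ = (30 - 39)/(26 - 24) ≡ 64/2 mod 73. 2⁻¹ ≡ 37 (mod 73) since 2·37 = 74 ≡ 1, so λ ≡ 32.
  x = λ² - 24 - 26 = 1024 - 50 ≡ 25; y = λ·(24 - 25) - 39 ≡ 2. → (25, 2)
5P: (25, 2) + (26, 30). λ = (30 - 2)/(26 - 25) ≡ 28/1 mod 73. 1⁻¹ ≡ 1 (mod 73), so λ ≡ 28.
  x = λ² - 25 - 26 = 784 - 51 ≡ 3; y = λ·(25 - 3) - 2 ≡ 30. → (3, 30)
6P: (3, 30) + (26, 30). λ = (30 - 30)/(26 - 3) ≡ 0/23 mod 73. 23⁻¹ ≡ 54 (mod 73) since 23·54 = 1242 ≡ 1, so λ ≡ 0.
  x = λ² - 3 - 26 = 0 - 29 ≡ 44; y = λ·(3 - 44) - 30 ≡ 43. → (44, 43)

(44, 43)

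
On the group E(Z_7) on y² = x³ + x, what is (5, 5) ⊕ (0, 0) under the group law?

(5, 5) + (0, 0). λ = (0 - 5)/(0 - 5) ≡ 2/2 mod 7. 2⁻¹ ≡ 4 (mod 7), so λ ≡ 1.
  x = λ² - 5 - 0 = 1 - 5 ≡ 3; y = λ·(5 - 3) - 5 ≡ 4. → (3, 4)

(3, 4)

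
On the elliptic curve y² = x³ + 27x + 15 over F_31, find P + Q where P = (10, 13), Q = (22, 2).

(19, 3)

(10, 13) + (22, 2). λ = (2 - 13)/(22 - 10) ≡ 20/12 mod 31. 12⁻¹ ≡ 13 (mod 31), so λ ≡ 12.
  x = λ² - 10 - 22 = 144 - 32 ≡ 19; y = λ·(10 - 19) - 13 ≡ 3. → (19, 3)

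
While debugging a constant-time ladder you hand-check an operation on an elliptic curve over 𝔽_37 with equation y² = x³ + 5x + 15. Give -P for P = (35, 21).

(35, 16)

-(35, 21) = (35, -21 mod 37) = (35, 16).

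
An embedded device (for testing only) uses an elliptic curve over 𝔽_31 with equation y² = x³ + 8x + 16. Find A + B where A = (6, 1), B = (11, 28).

(6, 1) + (11, 28). λ = (28 - 1)/(11 - 6) ≡ 27/5 mod 31. 5⁻¹ ≡ 25 (mod 31) since 5·25 = 125 ≡ 1, so λ ≡ 24.
  x = λ² - 6 - 11 = 576 - 17 ≡ 1; y = λ·(6 - 1) - 1 ≡ 26. → (1, 26)

(1, 26)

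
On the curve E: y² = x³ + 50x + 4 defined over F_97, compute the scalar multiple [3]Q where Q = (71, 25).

(14, 76)

Repeated addition: build up to 3Q.
2Q: tangent at (71, 25): λ = (3·71² + 50)/(2·25) ≡ 41/50. 50⁻¹ ≡ 33 (mod 97), so λ ≡ 41·33 ≡ 92.
  x = λ² - 71 - 71 = 8464 - 142 ≡ 77; y = λ·(71 - 77) - 25 ≡ 5. → (77, 5)
3Q: (77, 5) + (71, 25). λ = (25 - 5)/(71 - 77) ≡ 20/91 mod 97. 91⁻¹ ≡ 16 (mod 97) since 91·16 = 1456 ≡ 1, so λ ≡ 29.
  x = λ² - 77 - 71 = 841 - 148 ≡ 14; y = λ·(77 - 14) - 5 ≡ 76. → (14, 76)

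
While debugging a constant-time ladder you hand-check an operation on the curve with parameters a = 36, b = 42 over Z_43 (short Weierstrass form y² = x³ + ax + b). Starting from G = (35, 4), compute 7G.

(32, 32)

Repeated addition: build up to 7G.
2G: tangent at (35, 4): λ = (3·35² + 36)/(2·4) ≡ 13/8. 8⁻¹ ≡ 27 (mod 43), so λ ≡ 13·27 ≡ 7.
  x = λ² - 35 - 35 = 49 - 70 ≡ 22; y = λ·(35 - 22) - 4 ≡ 1. → (22, 1)
3G: (22, 1) + (35, 4). λ = (4 - 1)/(35 - 22) ≡ 3/13 mod 43. 13⁻¹ ≡ 10 (mod 43), so λ ≡ 30.
  x = λ² - 22 - 35 = 900 - 57 ≡ 26; y = λ·(22 - 26) - 1 ≡ 8. → (26, 8)
4G: (26, 8) + (35, 4). λ = (4 - 8)/(35 - 26) ≡ 39/9 mod 43. 9⁻¹ ≡ 24 (mod 43), so λ ≡ 33.
  x = λ² - 26 - 35 = 1089 - 61 ≡ 39; y = λ·(26 - 39) - 8 ≡ 36. → (39, 36)
5G: (39, 36) + (35, 4). λ = (4 - 36)/(35 - 39) ≡ 11/39 mod 43. 39⁻¹ ≡ 32 (mod 43), so λ ≡ 8.
  x = λ² - 39 - 35 = 64 - 74 ≡ 33; y = λ·(39 - 33) - 36 ≡ 12. → (33, 12)
6G: (33, 12) + (35, 4). λ = (4 - 12)/(35 - 33) ≡ 35/2 mod 43. 2⁻¹ ≡ 22 (mod 43), so λ ≡ 39.
  x = λ² - 33 - 35 = 1521 - 68 ≡ 34; y = λ·(33 - 34) - 12 ≡ 35. → (34, 35)
7G: (34, 35) + (35, 4). λ = (4 - 35)/(35 - 34) ≡ 12/1 mod 43. 1⁻¹ ≡ 1 (mod 43), so λ ≡ 12.
  x = λ² - 34 - 35 = 144 - 69 ≡ 32; y = λ·(34 - 32) - 35 ≡ 32. → (32, 32)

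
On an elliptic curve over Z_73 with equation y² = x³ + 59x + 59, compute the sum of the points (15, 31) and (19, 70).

(15, 31) + (19, 70). λ = (70 - 31)/(19 - 15) ≡ 39/4 mod 73. 4⁻¹ ≡ 55 (mod 73) since 4·55 = 220 ≡ 1, so λ ≡ 28.
  x = λ² - 15 - 19 = 784 - 34 ≡ 20; y = λ·(15 - 20) - 31 ≡ 48. → (20, 48)

(20, 48)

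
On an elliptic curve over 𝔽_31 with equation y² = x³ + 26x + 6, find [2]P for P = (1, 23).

tangent at (1, 23): λ = (3·1² + 26)/(2·23) ≡ 29/15. 15⁻¹ ≡ 29 (mod 31), so λ ≡ 29·29 ≡ 4.
  x = λ² - 1 - 1 = 16 - 2 ≡ 14; y = λ·(1 - 14) - 23 ≡ 18. → (14, 18)

(14, 18)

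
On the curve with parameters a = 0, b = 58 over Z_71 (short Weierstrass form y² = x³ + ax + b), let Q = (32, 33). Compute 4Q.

Repeated addition: build up to 4Q.
2Q: tangent at (32, 33): λ = (3·32² + 0)/(2·33) ≡ 19/66. 66⁻¹ ≡ 14 (mod 71), so λ ≡ 19·14 ≡ 53.
  x = λ² - 32 - 32 = 2809 - 64 ≡ 47; y = λ·(32 - 47) - 33 ≡ 24. → (47, 24)
3Q: (47, 24) + (32, 33). λ = (33 - 24)/(32 - 47) ≡ 9/56 mod 71. 56⁻¹ ≡ 52 (mod 71) since 56·52 = 2912 ≡ 1, so λ ≡ 42.
  x = λ² - 47 - 32 = 1764 - 79 ≡ 52; y = λ·(47 - 52) - 24 ≡ 50. → (52, 50)
4Q: (52, 50) + (32, 33). λ = (33 - 50)/(32 - 52) ≡ 54/51 mod 71. 51⁻¹ ≡ 39 (mod 71) since 51·39 = 1989 ≡ 1, so λ ≡ 47.
  x = λ² - 52 - 32 = 2209 - 84 ≡ 66; y = λ·(52 - 66) - 50 ≡ 2. → (66, 2)

(66, 2)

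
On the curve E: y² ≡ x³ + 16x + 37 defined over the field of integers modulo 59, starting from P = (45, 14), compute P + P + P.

Repeated addition: build up to 3P.
2P: tangent at (45, 14): λ = (3·45² + 16)/(2·14) ≡ 14/28. 28⁻¹ ≡ 19 (mod 59), so λ ≡ 14·19 ≡ 30.
  x = λ² - 45 - 45 = 900 - 90 ≡ 43; y = λ·(45 - 43) - 14 ≡ 46. → (43, 46)
3P: (43, 46) + (45, 14). λ = (14 - 46)/(45 - 43) ≡ 27/2 mod 59. 2⁻¹ ≡ 30 (mod 59), so λ ≡ 43.
  x = λ² - 43 - 45 = 1849 - 88 ≡ 50; y = λ·(43 - 50) - 46 ≡ 7. → (50, 7)

(50, 7)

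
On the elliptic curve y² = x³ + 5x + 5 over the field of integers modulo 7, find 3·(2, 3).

(1, 5)

Write P = (2, 3).
Repeated addition: build up to 3P.
2P: tangent at (2, 3): λ = (3·2² + 5)/(2·3) ≡ 3/6. 6⁻¹ ≡ 6 (mod 7), so λ ≡ 3·6 ≡ 4.
  x = λ² - 2 - 2 = 16 - 4 ≡ 5; y = λ·(2 - 5) - 3 ≡ 6. → (5, 6)
3P: (5, 6) + (2, 3). λ = (3 - 6)/(2 - 5) ≡ 4/4 mod 7. 4⁻¹ ≡ 2 (mod 7), so λ ≡ 1.
  x = λ² - 5 - 2 = 1 - 7 ≡ 1; y = λ·(5 - 1) - 6 ≡ 5. → (1, 5)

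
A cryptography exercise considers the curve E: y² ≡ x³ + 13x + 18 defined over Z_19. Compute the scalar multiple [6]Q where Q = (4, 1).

(8, 8)

Repeated addition: build up to 6Q.
2Q: tangent at (4, 1): λ = (3·4² + 13)/(2·1) ≡ 4/2. 2⁻¹ ≡ 10 (mod 19), so λ ≡ 4·10 ≡ 2.
  x = λ² - 4 - 4 = 4 - 8 ≡ 15; y = λ·(4 - 15) - 1 ≡ 15. → (15, 15)
3Q: (15, 15) + (4, 1). λ = (1 - 15)/(4 - 15) ≡ 5/8 mod 19. 8⁻¹ ≡ 12 (mod 19), so λ ≡ 3.
  x = λ² - 15 - 4 = 9 - 19 ≡ 9; y = λ·(15 - 9) - 15 ≡ 3. → (9, 3)
4Q: (9, 3) + (4, 1). λ = (1 - 3)/(4 - 9) ≡ 17/14 mod 19. 14⁻¹ ≡ 15 (mod 19), so λ ≡ 8.
  x = λ² - 9 - 4 = 64 - 13 ≡ 13; y = λ·(9 - 13) - 3 ≡ 3. → (13, 3)
5Q: (13, 3) + (4, 1). λ = (1 - 3)/(4 - 13) ≡ 17/10 mod 19. 10⁻¹ ≡ 2 (mod 19) since 10·2 = 20 ≡ 1, so λ ≡ 15.
  x = λ² - 13 - 4 = 225 - 17 ≡ 18; y = λ·(13 - 18) - 3 ≡ 17. → (18, 17)
6Q: (18, 17) + (4, 1). λ = (1 - 17)/(4 - 18) ≡ 3/5 mod 19. 5⁻¹ ≡ 4 (mod 19) since 5·4 = 20 ≡ 1, so λ ≡ 12.
  x = λ² - 18 - 4 = 144 - 22 ≡ 8; y = λ·(18 - 8) - 17 ≡ 8. → (8, 8)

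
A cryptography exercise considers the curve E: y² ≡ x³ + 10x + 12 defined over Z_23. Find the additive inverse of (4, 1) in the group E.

-(4, 1) = (4, -1 mod 23) = (4, 22).

(4, 22)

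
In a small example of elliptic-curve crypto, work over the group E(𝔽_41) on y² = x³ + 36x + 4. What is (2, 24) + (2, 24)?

(38, 22)

tangent at (2, 24): λ = (3·2² + 36)/(2·24) ≡ 7/7. 7⁻¹ ≡ 6 (mod 41), so λ ≡ 7·6 ≡ 1.
  x = λ² - 2 - 2 = 1 - 4 ≡ 38; y = λ·(2 - 38) - 24 ≡ 22. → (38, 22)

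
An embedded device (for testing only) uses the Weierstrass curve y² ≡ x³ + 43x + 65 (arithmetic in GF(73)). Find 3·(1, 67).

Write P = (1, 67).
Repeated addition: build up to 3P.
2P: tangent at (1, 67): λ = (3·1² + 43)/(2·67) ≡ 46/61. 61⁻¹ ≡ 6 (mod 73), so λ ≡ 46·6 ≡ 57.
  x = λ² - 1 - 1 = 3249 - 2 ≡ 35; y = λ·(1 - 35) - 67 ≡ 39. → (35, 39)
3P: (35, 39) + (1, 67). λ = (67 - 39)/(1 - 35) ≡ 28/39 mod 73. 39⁻¹ ≡ 15 (mod 73), so λ ≡ 55.
  x = λ² - 35 - 1 = 3025 - 36 ≡ 69; y = λ·(35 - 69) - 39 ≡ 62. → (69, 62)

(69, 62)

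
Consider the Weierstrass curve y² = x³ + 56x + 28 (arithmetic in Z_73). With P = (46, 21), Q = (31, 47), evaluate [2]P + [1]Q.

First 2P:
Repeated addition: build up to 2P.
2P: tangent at (46, 21): λ = (3·46² + 56)/(2·21) ≡ 53/42. 42⁻¹ ≡ 40 (mod 73) since 42·40 = 1680 ≡ 1, so λ ≡ 53·40 ≡ 3.
  x = λ² - 46 - 46 = 9 - 92 ≡ 63; y = λ·(46 - 63) - 21 ≡ 1. → (63, 1)
2P = (63, 1).
Finally 2P + Q:
(63, 1) + (31, 47). λ = (47 - 1)/(31 - 63) ≡ 46/41 mod 73. 41⁻¹ ≡ 57 (mod 73) since 41·57 = 2337 ≡ 1, so λ ≡ 67.
  x = λ² - 63 - 31 = 4489 - 94 ≡ 15; y = λ·(63 - 15) - 1 ≡ 3. → (15, 3)

(15, 3)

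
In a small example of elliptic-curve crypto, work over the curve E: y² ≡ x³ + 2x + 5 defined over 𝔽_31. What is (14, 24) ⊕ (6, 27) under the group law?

(14, 24) + (6, 27). λ = (27 - 24)/(6 - 14) ≡ 3/23 mod 31. 23⁻¹ ≡ 27 (mod 31), so λ ≡ 19.
  x = λ² - 14 - 6 = 361 - 20 ≡ 0; y = λ·(14 - 0) - 24 ≡ 25. → (0, 25)

(0, 25)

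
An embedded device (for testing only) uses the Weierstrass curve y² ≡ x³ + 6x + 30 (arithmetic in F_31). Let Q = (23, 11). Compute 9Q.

(8, 1)

Double-and-add on 9 = (1001)₂. Start with Q = (23, 11) for the leading 1-bit.
double: tangent at (23, 11): λ = (3·23² + 6)/(2·11) ≡ 12/22. 22⁻¹ ≡ 24 (mod 31) since 22·24 = 528 ≡ 1, so λ ≡ 12·24 ≡ 9.
  x = λ² - 23 - 23 = 81 - 46 ≡ 4; y = λ·(23 - 4) - 11 ≡ 5. → (4, 5)
double: tangent at (4, 5): λ = (3·4² + 6)/(2·5) ≡ 23/10. 10⁻¹ ≡ 28 (mod 31), so λ ≡ 23·28 ≡ 24.
  x = λ² - 4 - 4 = 576 - 8 ≡ 10; y = λ·(4 - 10) - 5 ≡ 6. → (10, 6)
double: tangent at (10, 6): λ = (3·10² + 6)/(2·6) ≡ 27/12. 12⁻¹ ≡ 13 (mod 31), so λ ≡ 27·13 ≡ 10.
  x = λ² - 10 - 10 = 100 - 20 ≡ 18; y = λ·(10 - 18) - 6 ≡ 7. → (18, 7)
add Q: (18, 7) + (23, 11). λ = (11 - 7)/(23 - 18) ≡ 4/5 mod 31. 5⁻¹ ≡ 25 (mod 31) since 5·25 = 125 ≡ 1, so λ ≡ 7.
  x = λ² - 18 - 23 = 49 - 41 ≡ 8; y = λ·(18 - 8) - 7 ≡ 1. → (8, 1)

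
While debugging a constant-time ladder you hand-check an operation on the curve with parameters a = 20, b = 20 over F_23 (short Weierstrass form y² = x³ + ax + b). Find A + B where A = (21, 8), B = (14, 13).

(21, 8) + (14, 13). λ = (13 - 8)/(14 - 21) ≡ 5/16 mod 23. 16⁻¹ ≡ 13 (mod 23), so λ ≡ 19.
  x = λ² - 21 - 14 = 361 - 35 ≡ 4; y = λ·(21 - 4) - 8 ≡ 16. → (4, 16)

(4, 16)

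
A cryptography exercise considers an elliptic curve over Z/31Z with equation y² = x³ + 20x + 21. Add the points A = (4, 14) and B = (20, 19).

(14, 10)

(4, 14) + (20, 19). λ = (19 - 14)/(20 - 4) ≡ 5/16 mod 31. 16⁻¹ ≡ 2 (mod 31), so λ ≡ 10.
  x = λ² - 4 - 20 = 100 - 24 ≡ 14; y = λ·(4 - 14) - 14 ≡ 10. → (14, 10)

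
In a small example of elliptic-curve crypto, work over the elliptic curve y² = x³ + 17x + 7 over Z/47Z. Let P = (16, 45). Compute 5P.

(0, 30)

Double-and-add on 5 = (101)₂. Start with P = (16, 45) for the leading 1-bit.
double: tangent at (16, 45): λ = (3·16² + 17)/(2·45) ≡ 33/43. 43⁻¹ ≡ 35 (mod 47), so λ ≡ 33·35 ≡ 27.
  x = λ² - 16 - 16 = 729 - 32 ≡ 39; y = λ·(16 - 39) - 45 ≡ 39. → (39, 39)
double: tangent at (39, 39): λ = (3·39² + 17)/(2·39) ≡ 21/31. 31⁻¹ ≡ 44 (mod 47) since 31·44 = 1364 ≡ 1, so λ ≡ 21·44 ≡ 31.
  x = λ² - 39 - 39 = 961 - 78 ≡ 37; y = λ·(39 - 37) - 39 ≡ 23. → (37, 23)
add P: (37, 23) + (16, 45). λ = (45 - 23)/(16 - 37) ≡ 22/26 mod 47. 26⁻¹ ≡ 38 (mod 47), so λ ≡ 37.
  x = λ² - 37 - 16 = 1369 - 53 ≡ 0; y = λ·(37 - 0) - 23 ≡ 30. → (0, 30)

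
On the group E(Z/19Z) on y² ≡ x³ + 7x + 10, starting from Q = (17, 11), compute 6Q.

(17, 8)

Double-and-add on 6 = (110)₂. Start with Q = (17, 11) for the leading 1-bit.
double: tangent at (17, 11): λ = (3·17² + 7)/(2·11) ≡ 0/3. 3⁻¹ ≡ 13 (mod 19), so λ ≡ 0·13 ≡ 0.
  x = λ² - 17 - 17 = 0 - 34 ≡ 4; y = λ·(17 - 4) - 11 ≡ 8. → (4, 8)
add Q: (4, 8) + (17, 11). λ = (11 - 8)/(17 - 4) ≡ 3/13 mod 19. 13⁻¹ ≡ 3 (mod 19) since 13·3 = 39 ≡ 1, so λ ≡ 9.
  x = λ² - 4 - 17 = 81 - 21 ≡ 3; y = λ·(4 - 3) - 8 ≡ 1. → (3, 1)
double: tangent at (3, 1): λ = (3·3² + 7)/(2·1) ≡ 15/2. 2⁻¹ ≡ 10 (mod 19), so λ ≡ 15·10 ≡ 17.
  x = λ² - 3 - 3 = 289 - 6 ≡ 17; y = λ·(3 - 17) - 1 ≡ 8. → (17, 8)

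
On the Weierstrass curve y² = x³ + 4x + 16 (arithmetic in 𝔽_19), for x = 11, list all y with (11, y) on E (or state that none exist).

2, 17

x³ + 4x + 16 = 1391 ≡ 4 (mod 19).
Square roots of 4 mod 19: 2 and 17 (since 2² = 4 ≡ 4).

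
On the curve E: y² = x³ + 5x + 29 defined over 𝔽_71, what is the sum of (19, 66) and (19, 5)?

The two points share x = 19 and their y-coordinates satisfy 66 + 5 ≡ 0 (mod 71), so they are inverses. Their sum is 𝒪.

O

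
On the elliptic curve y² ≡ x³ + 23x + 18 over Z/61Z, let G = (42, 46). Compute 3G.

Repeated addition: build up to 3G.
2G: tangent at (42, 46): λ = (3·42² + 23)/(2·46) ≡ 8/31. 31⁻¹ ≡ 2 (mod 61), so λ ≡ 8·2 ≡ 16.
  x = λ² - 42 - 42 = 256 - 84 ≡ 50; y = λ·(42 - 50) - 46 ≡ 9. → (50, 9)
3G: (50, 9) + (42, 46). λ = (46 - 9)/(42 - 50) ≡ 37/53 mod 61. 53⁻¹ ≡ 38 (mod 61), so λ ≡ 3.
  x = λ² - 50 - 42 = 9 - 92 ≡ 39; y = λ·(50 - 39) - 9 ≡ 24. → (39, 24)

(39, 24)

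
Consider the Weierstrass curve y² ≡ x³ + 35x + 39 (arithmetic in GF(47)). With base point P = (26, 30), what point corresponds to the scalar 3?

(27, 9)

Repeated addition: build up to 3P.
2P: tangent at (26, 30): λ = (3·26² + 35)/(2·30) ≡ 42/13. 13⁻¹ ≡ 29 (mod 47) since 13·29 = 377 ≡ 1, so λ ≡ 42·29 ≡ 43.
  x = λ² - 26 - 26 = 1849 - 52 ≡ 11; y = λ·(26 - 11) - 30 ≡ 4. → (11, 4)
3P: (11, 4) + (26, 30). λ = (30 - 4)/(26 - 11) ≡ 26/15 mod 47. 15⁻¹ ≡ 22 (mod 47), so λ ≡ 8.
  x = λ² - 11 - 26 = 64 - 37 ≡ 27; y = λ·(11 - 27) - 4 ≡ 9. → (27, 9)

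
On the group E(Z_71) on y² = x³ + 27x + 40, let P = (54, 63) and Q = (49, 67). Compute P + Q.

(54, 63) + (49, 67). λ = (67 - 63)/(49 - 54) ≡ 4/66 mod 71. 66⁻¹ ≡ 14 (mod 71) since 66·14 = 924 ≡ 1, so λ ≡ 56.
  x = λ² - 54 - 49 = 3136 - 103 ≡ 51; y = λ·(54 - 51) - 63 ≡ 34. → (51, 34)

(51, 34)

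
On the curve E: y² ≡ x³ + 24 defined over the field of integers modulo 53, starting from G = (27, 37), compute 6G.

(51, 4)

Repeated addition: build up to 6G.
2G: tangent at (27, 37): λ = (3·27² + 0)/(2·37) ≡ 14/21. 21⁻¹ ≡ 48 (mod 53), so λ ≡ 14·48 ≡ 36.
  x = λ² - 27 - 27 = 1296 - 54 ≡ 23; y = λ·(27 - 23) - 37 ≡ 1. → (23, 1)
3G: (23, 1) + (27, 37). λ = (37 - 1)/(27 - 23) ≡ 36/4 mod 53. 4⁻¹ ≡ 40 (mod 53), so λ ≡ 9.
  x = λ² - 23 - 27 = 81 - 50 ≡ 31; y = λ·(23 - 31) - 1 ≡ 33. → (31, 33)
4G: (31, 33) + (27, 37). λ = (37 - 33)/(27 - 31) ≡ 4/49 mod 53. 49⁻¹ ≡ 13 (mod 53), so λ ≡ 52.
  x = λ² - 31 - 27 = 2704 - 58 ≡ 49; y = λ·(31 - 49) - 33 ≡ 38. → (49, 38)
5G: (49, 38) + (27, 37). λ = (37 - 38)/(27 - 49) ≡ 52/31 mod 53. 31⁻¹ ≡ 12 (mod 53), so λ ≡ 41.
  x = λ² - 49 - 27 = 1681 - 76 ≡ 15; y = λ·(49 - 15) - 38 ≡ 31. → (15, 31)
6G: (15, 31) + (27, 37). λ = (37 - 31)/(27 - 15) ≡ 6/12 mod 53. 12⁻¹ ≡ 31 (mod 53) since 12·31 = 372 ≡ 1, so λ ≡ 27.
  x = λ² - 15 - 27 = 729 - 42 ≡ 51; y = λ·(15 - 51) - 31 ≡ 4. → (51, 4)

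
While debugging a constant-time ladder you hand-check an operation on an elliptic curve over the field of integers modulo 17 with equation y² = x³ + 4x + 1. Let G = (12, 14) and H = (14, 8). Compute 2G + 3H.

First 2G:
Repeated addition: build up to 2G.
2G: tangent at (12, 14): λ = (3·12² + 4)/(2·14) ≡ 11/11. 11⁻¹ ≡ 14 (mod 17), so λ ≡ 11·14 ≡ 1.
  x = λ² - 12 - 12 = 1 - 24 ≡ 11; y = λ·(12 - 11) - 14 ≡ 4. → (11, 4)
2G = (11, 4).
Next 3H:
Repeated addition: build up to 3H.
2H: tangent at (14, 8): λ = (3·14² + 4)/(2·8) ≡ 14/16. 16⁻¹ ≡ 16 (mod 17), so λ ≡ 14·16 ≡ 3.
  x = λ² - 14 - 14 = 9 - 28 ≡ 15; y = λ·(14 - 15) - 8 ≡ 6. → (15, 6)
3H: (15, 6) + (14, 8). λ = (8 - 6)/(14 - 15) ≡ 2/16 mod 17. 16⁻¹ ≡ 16 (mod 17) since 16·16 = 256 ≡ 1, so λ ≡ 15.
  x = λ² - 15 - 14 = 225 - 29 ≡ 9; y = λ·(15 - 9) - 6 ≡ 16. → (9, 16)
3H = (9, 16).
Finally 2G + 3H:
(11, 4) + (9, 16). λ = (16 - 4)/(9 - 11) ≡ 12/15 mod 17. 15⁻¹ ≡ 8 (mod 17), so λ ≡ 11.
  x = λ² - 11 - 9 = 121 - 20 ≡ 16; y = λ·(11 - 16) - 4 ≡ 9. → (16, 9)

(16, 9)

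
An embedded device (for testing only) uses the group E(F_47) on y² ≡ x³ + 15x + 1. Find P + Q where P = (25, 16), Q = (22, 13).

(25, 16) + (22, 13). λ = (13 - 16)/(22 - 25) ≡ 44/44 mod 47. 44⁻¹ ≡ 31 (mod 47) since 44·31 = 1364 ≡ 1, so λ ≡ 1.
  x = λ² - 25 - 22 = 1 - 47 ≡ 1; y = λ·(25 - 1) - 16 ≡ 8. → (1, 8)

(1, 8)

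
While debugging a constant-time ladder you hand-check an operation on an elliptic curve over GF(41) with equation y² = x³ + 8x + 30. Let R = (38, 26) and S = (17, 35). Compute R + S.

(23, 32)

(38, 26) + (17, 35). λ = (35 - 26)/(17 - 38) ≡ 9/20 mod 41. 20⁻¹ ≡ 39 (mod 41) since 20·39 = 780 ≡ 1, so λ ≡ 23.
  x = λ² - 38 - 17 = 529 - 55 ≡ 23; y = λ·(38 - 23) - 26 ≡ 32. → (23, 32)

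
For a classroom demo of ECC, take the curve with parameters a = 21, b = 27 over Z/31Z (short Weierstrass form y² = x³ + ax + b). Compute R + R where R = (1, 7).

tangent at (1, 7): λ = (3·1² + 21)/(2·7) ≡ 24/14. 14⁻¹ ≡ 20 (mod 31), so λ ≡ 24·20 ≡ 15.
  x = λ² - 1 - 1 = 225 - 2 ≡ 6; y = λ·(1 - 6) - 7 ≡ 11. → (6, 11)

(6, 11)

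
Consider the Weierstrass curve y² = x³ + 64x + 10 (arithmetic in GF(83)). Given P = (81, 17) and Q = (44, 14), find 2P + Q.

First 2P:
Repeated addition: build up to 2P.
2P: tangent at (81, 17): λ = (3·81² + 64)/(2·17) ≡ 76/34. 34⁻¹ ≡ 22 (mod 83), so λ ≡ 76·22 ≡ 12.
  x = λ² - 81 - 81 = 144 - 162 ≡ 65; y = λ·(81 - 65) - 17 ≡ 9. → (65, 9)
2P = (65, 9).
Finally 2P + Q:
(65, 9) + (44, 14). λ = (14 - 9)/(44 - 65) ≡ 5/62 mod 83. 62⁻¹ ≡ 79 (mod 83), so λ ≡ 63.
  x = λ² - 65 - 44 = 3969 - 109 ≡ 42; y = λ·(65 - 42) - 9 ≡ 29. → (42, 29)

(42, 29)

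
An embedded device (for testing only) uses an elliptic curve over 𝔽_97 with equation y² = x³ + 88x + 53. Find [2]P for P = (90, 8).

(2, 72)

tangent at (90, 8): λ = (3·90² + 88)/(2·8) ≡ 41/16. 16⁻¹ ≡ 91 (mod 97), so λ ≡ 41·91 ≡ 45.
  x = λ² - 90 - 90 = 2025 - 180 ≡ 2; y = λ·(90 - 2) - 8 ≡ 72. → (2, 72)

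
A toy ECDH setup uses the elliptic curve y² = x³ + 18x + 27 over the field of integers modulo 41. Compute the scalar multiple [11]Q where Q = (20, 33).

(35, 21)

Double-and-add on 11 = (1011)₂. Start with Q = (20, 33) for the leading 1-bit.
double: tangent at (20, 33): λ = (3·20² + 18)/(2·33) ≡ 29/25. 25⁻¹ ≡ 23 (mod 41) since 25·23 = 575 ≡ 1, so λ ≡ 29·23 ≡ 11.
  x = λ² - 20 - 20 = 121 - 40 ≡ 40; y = λ·(20 - 40) - 33 ≡ 34. → (40, 34)
double: tangent at (40, 34): λ = (3·40² + 18)/(2·34) ≡ 21/27. 27⁻¹ ≡ 38 (mod 41), so λ ≡ 21·38 ≡ 19.
  x = λ² - 40 - 40 = 361 - 80 ≡ 35; y = λ·(40 - 35) - 34 ≡ 20. → (35, 20)
add Q: (35, 20) + (20, 33). λ = (33 - 20)/(20 - 35) ≡ 13/26 mod 41. 26⁻¹ ≡ 30 (mod 41), so λ ≡ 21.
  x = λ² - 35 - 20 = 441 - 55 ≡ 17; y = λ·(35 - 17) - 20 ≡ 30. → (17, 30)
double: tangent at (17, 30): λ = (3·17² + 18)/(2·30) ≡ 24/19. 19⁻¹ ≡ 13 (mod 41), so λ ≡ 24·13 ≡ 25.
  x = λ² - 17 - 17 = 625 - 34 ≡ 17; y = λ·(17 - 17) - 30 ≡ 11. → (17, 11)
add Q: (17, 11) + (20, 33). λ = (33 - 11)/(20 - 17) ≡ 22/3 mod 41. 3⁻¹ ≡ 14 (mod 41) since 3·14 = 42 ≡ 1, so λ ≡ 21.
  x = λ² - 17 - 20 = 441 - 37 ≡ 35; y = λ·(17 - 35) - 11 ≡ 21. → (35, 21)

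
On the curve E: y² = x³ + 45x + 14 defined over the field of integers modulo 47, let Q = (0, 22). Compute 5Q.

Repeated addition: build up to 5Q.
2Q: tangent at (0, 22): λ = (3·0² + 45)/(2·22) ≡ 45/44. 44⁻¹ ≡ 31 (mod 47) since 44·31 = 1364 ≡ 1, so λ ≡ 45·31 ≡ 32.
  x = λ² - 0 - 0 = 1024 - 0 ≡ 37; y = λ·(0 - 37) - 22 ≡ 16. → (37, 16)
3Q: (37, 16) + (0, 22). λ = (22 - 16)/(0 - 37) ≡ 6/10 mod 47. 10⁻¹ ≡ 33 (mod 47) since 10·33 = 330 ≡ 1, so λ ≡ 10.
  x = λ² - 37 - 0 = 100 - 37 ≡ 16; y = λ·(37 - 16) - 16 ≡ 6. → (16, 6)
4Q: (16, 6) + (0, 22). λ = (22 - 6)/(0 - 16) ≡ 16/31 mod 47. 31⁻¹ ≡ 44 (mod 47), so λ ≡ 46.
  x = λ² - 16 - 0 = 2116 - 16 ≡ 32; y = λ·(16 - 32) - 6 ≡ 10. → (32, 10)
5Q: (32, 10) + (0, 22). λ = (22 - 10)/(0 - 32) ≡ 12/15 mod 47. 15⁻¹ ≡ 22 (mod 47), so λ ≡ 29.
  x = λ² - 32 - 0 = 841 - 32 ≡ 10; y = λ·(32 - 10) - 10 ≡ 17. → (10, 17)

(10, 17)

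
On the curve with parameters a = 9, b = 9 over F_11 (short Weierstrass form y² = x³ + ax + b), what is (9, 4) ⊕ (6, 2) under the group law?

(5, 6)

(9, 4) + (6, 2). λ = (2 - 4)/(6 - 9) ≡ 9/8 mod 11. 8⁻¹ ≡ 7 (mod 11) since 8·7 = 56 ≡ 1, so λ ≡ 8.
  x = λ² - 9 - 6 = 64 - 15 ≡ 5; y = λ·(9 - 5) - 4 ≡ 6. → (5, 6)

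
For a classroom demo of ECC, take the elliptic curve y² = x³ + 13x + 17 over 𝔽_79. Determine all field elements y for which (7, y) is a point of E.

x³ + 13x + 17 = 451 ≡ 56 (mod 79).
56 is a non-residue mod 79; no y exists.

none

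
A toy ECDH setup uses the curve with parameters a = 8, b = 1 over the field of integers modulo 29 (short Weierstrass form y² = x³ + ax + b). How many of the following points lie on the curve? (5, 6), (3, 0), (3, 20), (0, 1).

(5, 6): 6² ≡ 7, rhs ≡ 21 → off.
(3, 0): 0² ≡ 0, rhs ≡ 23 → off.
(3, 20): 20² ≡ 23, rhs ≡ 23 → on.
(0, 1): 1² ≡ 1, rhs ≡ 1 → on.

2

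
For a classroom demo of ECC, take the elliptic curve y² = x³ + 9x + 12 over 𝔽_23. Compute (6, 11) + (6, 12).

O

The two points share x = 6 and their y-coordinates satisfy 11 + 12 ≡ 0 (mod 23), so they are inverses. Their sum is ∞.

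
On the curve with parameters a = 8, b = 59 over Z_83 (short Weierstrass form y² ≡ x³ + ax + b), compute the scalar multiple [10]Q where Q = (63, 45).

(72, 36)

Repeated addition: build up to 10Q.
2Q: tangent at (63, 45): λ = (3·63² + 8)/(2·45) ≡ 46/7. 7⁻¹ ≡ 12 (mod 83) since 7·12 = 84 ≡ 1, so λ ≡ 46·12 ≡ 54.
  x = λ² - 63 - 63 = 2916 - 126 ≡ 51; y = λ·(63 - 51) - 45 ≡ 22. → (51, 22)
3Q: (51, 22) + (63, 45). λ = (45 - 22)/(63 - 51) ≡ 23/12 mod 83. 12⁻¹ ≡ 7 (mod 83), so λ ≡ 78.
  x = λ² - 51 - 63 = 6084 - 114 ≡ 77; y = λ·(51 - 77) - 22 ≡ 25. → (77, 25)
4Q: (77, 25) + (63, 45). λ = (45 - 25)/(63 - 77) ≡ 20/69 mod 83. 69⁻¹ ≡ 77 (mod 83), so λ ≡ 46.
  x = λ² - 77 - 63 = 2116 - 140 ≡ 67; y = λ·(77 - 67) - 25 ≡ 20. → (67, 20)
5Q: (67, 20) + (63, 45). λ = (45 - 20)/(63 - 67) ≡ 25/79 mod 83. 79⁻¹ ≡ 62 (mod 83) since 79·62 = 4898 ≡ 1, so λ ≡ 56.
  x = λ² - 67 - 63 = 3136 - 130 ≡ 18; y = λ·(67 - 18) - 20 ≡ 68. → (18, 68)
6Q: (18, 68) + (63, 45). λ = (45 - 68)/(63 - 18) ≡ 60/45 mod 83. 45⁻¹ ≡ 24 (mod 83), so λ ≡ 29.
  x = λ² - 18 - 63 = 841 - 81 ≡ 13; y = λ·(18 - 13) - 68 ≡ 77. → (13, 77)
7Q: (13, 77) + (63, 45). λ = (45 - 77)/(63 - 13) ≡ 51/50 mod 83. 50⁻¹ ≡ 5 (mod 83) since 50·5 = 250 ≡ 1, so λ ≡ 6.
  x = λ² - 13 - 63 = 36 - 76 ≡ 43; y = λ·(13 - 43) - 77 ≡ 75. → (43, 75)
8Q: (43, 75) + (63, 45). λ = (45 - 75)/(63 - 43) ≡ 53/20 mod 83. 20⁻¹ ≡ 54 (mod 83), so λ ≡ 40.
  x = λ² - 43 - 63 = 1600 - 106 ≡ 0; y = λ·(43 - 0) - 75 ≡ 68. → (0, 68)
9Q: (0, 68) + (63, 45). λ = (45 - 68)/(63 - 0) ≡ 60/63 mod 83. 63⁻¹ ≡ 29 (mod 83), so λ ≡ 80.
  x = λ² - 0 - 63 = 6400 - 63 ≡ 29; y = λ·(0 - 29) - 68 ≡ 19. → (29, 19)
10Q: (29, 19) + (63, 45). λ = (45 - 19)/(63 - 29) ≡ 26/34 mod 83. 34⁻¹ ≡ 22 (mod 83), so λ ≡ 74.
  x = λ² - 29 - 63 = 5476 - 92 ≡ 72; y = λ·(29 - 72) - 19 ≡ 36. → (72, 36)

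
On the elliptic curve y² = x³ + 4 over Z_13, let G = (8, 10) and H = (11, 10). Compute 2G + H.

(8, 3)

First 2G:
Repeated addition: build up to 2G.
2G: tangent at (8, 10): λ = (3·8² + 0)/(2·10) ≡ 10/7. 7⁻¹ ≡ 2 (mod 13) since 7·2 = 14 ≡ 1, so λ ≡ 10·2 ≡ 7.
  x = λ² - 8 - 8 = 49 - 16 ≡ 7; y = λ·(8 - 7) - 10 ≡ 10. → (7, 10)
2G = (7, 10).
Finally 2G + H:
(7, 10) + (11, 10). λ = (10 - 10)/(11 - 7) ≡ 0/4 mod 13. 4⁻¹ ≡ 10 (mod 13) since 4·10 = 40 ≡ 1, so λ ≡ 0.
  x = λ² - 7 - 11 = 0 - 18 ≡ 8; y = λ·(7 - 8) - 10 ≡ 3. → (8, 3)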